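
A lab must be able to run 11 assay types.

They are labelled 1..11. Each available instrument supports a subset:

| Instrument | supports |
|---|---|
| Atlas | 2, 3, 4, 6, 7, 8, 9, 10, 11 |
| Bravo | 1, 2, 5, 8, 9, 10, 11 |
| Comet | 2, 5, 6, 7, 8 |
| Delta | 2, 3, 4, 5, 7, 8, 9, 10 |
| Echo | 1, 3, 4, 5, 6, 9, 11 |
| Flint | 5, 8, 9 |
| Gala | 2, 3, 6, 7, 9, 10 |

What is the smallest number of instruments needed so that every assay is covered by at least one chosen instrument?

2

Atlas and Echo together: Atlas ∪ Echo = {1, 2, 3, 4, 5, 6, 7, 8, 9, 10, 11} — every assay is covered.
No single instrument has all 11 assays (the largest, Atlas, has 9), so 2 is optimal.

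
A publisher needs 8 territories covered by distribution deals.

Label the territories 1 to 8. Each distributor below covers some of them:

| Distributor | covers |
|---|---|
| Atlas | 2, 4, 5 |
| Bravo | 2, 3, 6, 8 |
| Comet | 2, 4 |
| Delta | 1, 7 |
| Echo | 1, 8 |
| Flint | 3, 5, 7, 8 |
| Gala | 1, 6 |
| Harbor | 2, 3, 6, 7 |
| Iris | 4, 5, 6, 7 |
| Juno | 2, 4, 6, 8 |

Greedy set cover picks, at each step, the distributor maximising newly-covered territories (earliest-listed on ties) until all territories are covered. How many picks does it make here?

Greedy: pick Bravo (covers 4 new) → pick Iris (covers 3 new) → pick Delta (covers 1 new). Total picks: 3.

3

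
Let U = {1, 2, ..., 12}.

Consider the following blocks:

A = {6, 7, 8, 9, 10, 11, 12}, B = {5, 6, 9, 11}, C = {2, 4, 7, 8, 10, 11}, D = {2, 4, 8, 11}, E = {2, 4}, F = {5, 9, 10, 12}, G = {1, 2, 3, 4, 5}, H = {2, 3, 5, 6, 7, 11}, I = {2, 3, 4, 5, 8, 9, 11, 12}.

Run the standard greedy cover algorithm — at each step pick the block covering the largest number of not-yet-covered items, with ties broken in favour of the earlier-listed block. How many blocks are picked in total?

Greedy: pick I (covers 8 new) → pick A (covers 3 new) → pick G (covers 1 new). Total picks: 3.
(The true minimum cover uses only 2 blocks, so greedy is not optimal here.)

3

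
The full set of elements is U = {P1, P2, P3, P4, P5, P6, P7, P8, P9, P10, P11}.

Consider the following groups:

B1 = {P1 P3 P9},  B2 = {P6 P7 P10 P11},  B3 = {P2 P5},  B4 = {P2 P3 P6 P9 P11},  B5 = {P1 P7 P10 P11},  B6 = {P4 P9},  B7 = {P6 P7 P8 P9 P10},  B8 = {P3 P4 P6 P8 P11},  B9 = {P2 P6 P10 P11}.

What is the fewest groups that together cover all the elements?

B3, B5, B7, and B8 cover everything between them: the union {P1, P2, P3, P4, P5, P6, P7, P8, P9, P10, P11} is all of U.
No 3 of the 9 groups cover everything (all 84 combinations miss at least one element), so 4 is optimal.

4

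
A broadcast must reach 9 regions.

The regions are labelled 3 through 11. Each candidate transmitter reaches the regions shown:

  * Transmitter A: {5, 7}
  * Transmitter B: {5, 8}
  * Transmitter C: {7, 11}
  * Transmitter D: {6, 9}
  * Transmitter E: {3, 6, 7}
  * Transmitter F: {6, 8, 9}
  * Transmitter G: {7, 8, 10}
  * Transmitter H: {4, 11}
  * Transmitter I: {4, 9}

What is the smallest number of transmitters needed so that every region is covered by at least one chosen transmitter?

5

A and E and F and G and H together: A ∪ E ∪ F ∪ G ∪ H = {3, 4, 5, 6, 7, 8, 9, 10, 11} — every region is covered.
No 4 of the 9 transmitters cover everything (all 126 combinations miss at least one region), so 5 is optimal.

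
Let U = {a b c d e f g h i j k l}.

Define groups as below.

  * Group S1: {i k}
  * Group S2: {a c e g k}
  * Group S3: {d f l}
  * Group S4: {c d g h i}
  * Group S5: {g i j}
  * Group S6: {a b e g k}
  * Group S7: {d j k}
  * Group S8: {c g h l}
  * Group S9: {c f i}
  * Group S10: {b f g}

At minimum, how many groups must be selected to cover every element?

S6, S7, S8, and S9 cover everything between them: the union {a, b, c, d, e, f, g, h, i, j, k, l} is all of U.
No 3 of the 10 groups cover everything (all 120 combinations miss at least one element), so 4 is optimal.

4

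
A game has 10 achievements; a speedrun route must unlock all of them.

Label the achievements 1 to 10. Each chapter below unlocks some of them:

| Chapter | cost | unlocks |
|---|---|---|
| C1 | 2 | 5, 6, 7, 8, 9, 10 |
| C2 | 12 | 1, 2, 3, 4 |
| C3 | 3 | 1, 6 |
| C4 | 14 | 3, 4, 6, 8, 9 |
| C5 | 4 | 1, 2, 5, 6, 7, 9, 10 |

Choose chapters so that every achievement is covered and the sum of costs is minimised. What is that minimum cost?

C1, C2 together cover every achievement (C1 ∪ C2 = {1, 2, 3, 4, 5, 6, 7, 8, 9, 10}); total cost 2 + 12 = 14.
The greedy pick C1, C5, C2 costs 18; no covering selection beats 14.

14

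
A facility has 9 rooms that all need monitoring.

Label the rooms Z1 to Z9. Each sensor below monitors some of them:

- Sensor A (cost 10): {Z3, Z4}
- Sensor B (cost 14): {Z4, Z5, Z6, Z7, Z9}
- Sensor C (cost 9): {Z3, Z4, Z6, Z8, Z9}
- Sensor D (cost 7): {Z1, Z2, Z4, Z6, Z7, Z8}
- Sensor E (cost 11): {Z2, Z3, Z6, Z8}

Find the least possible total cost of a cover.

B, C, D together cover every room (B ∪ C ∪ D = {Z1, Z2, Z3, Z4, Z5, Z6, Z7, Z8, Z9}); total cost 14 + 9 + 7 = 30.
No covering selection has total cost below 30.

30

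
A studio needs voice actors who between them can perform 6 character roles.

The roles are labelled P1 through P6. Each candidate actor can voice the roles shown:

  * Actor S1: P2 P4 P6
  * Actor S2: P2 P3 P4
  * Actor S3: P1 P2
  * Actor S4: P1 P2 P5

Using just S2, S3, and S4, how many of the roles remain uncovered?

Union of S2, S3, S4 = {P1, P2, P3, P4, P5}.
Not covered: P6 — 1 role.

1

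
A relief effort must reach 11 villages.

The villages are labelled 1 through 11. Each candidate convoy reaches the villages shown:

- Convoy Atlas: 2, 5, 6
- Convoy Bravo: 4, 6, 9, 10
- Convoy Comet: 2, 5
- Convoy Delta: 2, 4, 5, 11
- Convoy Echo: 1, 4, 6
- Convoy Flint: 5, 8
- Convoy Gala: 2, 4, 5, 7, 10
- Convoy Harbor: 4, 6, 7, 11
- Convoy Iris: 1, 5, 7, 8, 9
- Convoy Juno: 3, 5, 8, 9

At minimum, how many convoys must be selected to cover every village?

Take {Bravo, Delta, Iris, Juno}. Their union is {1, 2, 3, 4, 5, 6, 7, 8, 9, 10, 11}, which is all 11 villages.
No 3 of the 10 convoys cover everything (all 120 combinations miss at least one village), so 4 is optimal.

4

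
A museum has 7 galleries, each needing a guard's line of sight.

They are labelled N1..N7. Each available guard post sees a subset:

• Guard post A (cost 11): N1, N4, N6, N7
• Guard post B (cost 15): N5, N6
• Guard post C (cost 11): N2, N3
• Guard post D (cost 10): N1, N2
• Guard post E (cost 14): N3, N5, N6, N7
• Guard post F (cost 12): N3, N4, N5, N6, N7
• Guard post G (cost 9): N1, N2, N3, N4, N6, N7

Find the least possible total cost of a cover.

21

F, G together cover every gallery (F ∪ G = {N1, N2, N3, N4, N5, N6, N7}); total cost 12 + 9 = 21.
No covering selection has total cost below 21.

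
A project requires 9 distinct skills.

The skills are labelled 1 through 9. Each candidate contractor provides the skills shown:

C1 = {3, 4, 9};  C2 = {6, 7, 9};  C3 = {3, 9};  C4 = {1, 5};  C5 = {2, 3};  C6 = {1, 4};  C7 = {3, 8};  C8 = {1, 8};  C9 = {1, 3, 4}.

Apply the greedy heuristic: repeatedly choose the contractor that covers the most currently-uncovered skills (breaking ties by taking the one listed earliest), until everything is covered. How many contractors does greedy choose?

5

Greedy: pick C1 (covers 3 new) → pick C2 (covers 2 new) → pick C4 (covers 2 new) → pick C5 (covers 1 new) → pick C7 (covers 1 new). Total picks: 5.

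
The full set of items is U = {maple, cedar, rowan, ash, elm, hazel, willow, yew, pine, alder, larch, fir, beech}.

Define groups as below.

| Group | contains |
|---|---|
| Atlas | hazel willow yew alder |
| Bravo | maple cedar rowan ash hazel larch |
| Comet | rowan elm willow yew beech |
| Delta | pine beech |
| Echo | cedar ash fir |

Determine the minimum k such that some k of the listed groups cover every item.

5

Atlas and Bravo and Comet and Delta and Echo together: Atlas ∪ Bravo ∪ Comet ∪ Delta ∪ Echo = {maple, cedar, rowan, ash, elm, hazel, willow, yew, pine, alder, larch, fir, beech} — every item is covered.
No 4 of the 5 groups cover everything (all 5 combinations miss at least one item), so 5 is optimal.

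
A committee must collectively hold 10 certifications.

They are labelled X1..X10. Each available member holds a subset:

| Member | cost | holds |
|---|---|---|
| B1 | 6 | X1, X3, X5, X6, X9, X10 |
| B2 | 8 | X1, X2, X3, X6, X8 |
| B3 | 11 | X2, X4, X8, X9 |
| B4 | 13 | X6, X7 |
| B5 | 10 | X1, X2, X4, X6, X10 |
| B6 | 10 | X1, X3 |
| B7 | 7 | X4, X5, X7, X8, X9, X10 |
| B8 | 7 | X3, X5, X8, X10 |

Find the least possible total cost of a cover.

15

B2, B7 together cover every certification (B2 ∪ B7 = {X1, X2, X3, X4, X5, X6, X7, X8, X9, X10}); total cost 8 + 7 = 15.
The greedy pick B1, B7, B2 costs 21; no covering selection beats 15.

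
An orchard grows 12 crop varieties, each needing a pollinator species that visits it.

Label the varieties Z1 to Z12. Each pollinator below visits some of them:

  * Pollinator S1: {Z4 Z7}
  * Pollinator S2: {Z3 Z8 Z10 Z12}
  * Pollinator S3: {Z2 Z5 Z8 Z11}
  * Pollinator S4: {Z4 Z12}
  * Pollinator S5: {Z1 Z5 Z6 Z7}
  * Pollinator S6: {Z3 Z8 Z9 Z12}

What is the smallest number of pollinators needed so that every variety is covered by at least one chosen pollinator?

Take {S1, S2, S3, S5, S6}. Their union is {Z1, Z2, Z3, Z4, Z5, Z6, Z7, Z8, Z9, Z10, Z11, Z12}, which is all 12 varieties.
No 4 of the 6 pollinators cover everything (all 15 combinations miss at least one variety), so 5 is optimal.

5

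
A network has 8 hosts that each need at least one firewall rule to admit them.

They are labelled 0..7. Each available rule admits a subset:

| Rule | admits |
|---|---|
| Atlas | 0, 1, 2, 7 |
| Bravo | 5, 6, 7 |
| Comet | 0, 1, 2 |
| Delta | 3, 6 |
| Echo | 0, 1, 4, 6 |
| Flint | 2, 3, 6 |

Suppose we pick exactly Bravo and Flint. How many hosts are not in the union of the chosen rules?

3

Union of Bravo, Flint = {2, 3, 5, 6, 7}.
Not covered: 0, 1, 4 — 3 hosts.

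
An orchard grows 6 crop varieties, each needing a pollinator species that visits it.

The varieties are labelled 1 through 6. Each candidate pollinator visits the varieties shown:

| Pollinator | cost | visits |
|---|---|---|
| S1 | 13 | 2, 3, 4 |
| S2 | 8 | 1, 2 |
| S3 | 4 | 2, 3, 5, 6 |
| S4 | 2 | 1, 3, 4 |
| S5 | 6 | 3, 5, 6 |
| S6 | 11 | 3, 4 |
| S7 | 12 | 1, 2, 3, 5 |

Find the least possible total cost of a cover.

S3, S4 together cover every variety (S3 ∪ S4 = {1, 2, 3, 4, 5, 6}); total cost 4 + 2 = 6.
No covering selection has total cost below 6.

6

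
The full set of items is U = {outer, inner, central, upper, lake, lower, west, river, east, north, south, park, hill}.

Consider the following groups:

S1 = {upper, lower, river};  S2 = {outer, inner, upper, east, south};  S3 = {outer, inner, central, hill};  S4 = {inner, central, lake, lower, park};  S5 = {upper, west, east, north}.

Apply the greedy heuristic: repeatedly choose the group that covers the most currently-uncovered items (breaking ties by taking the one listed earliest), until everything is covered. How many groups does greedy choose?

Greedy: pick S2 (covers 5 new) → pick S4 (covers 4 new) → pick S5 (covers 2 new) → pick S1 (covers 1 new) → pick S3 (covers 1 new). Total picks: 5.

5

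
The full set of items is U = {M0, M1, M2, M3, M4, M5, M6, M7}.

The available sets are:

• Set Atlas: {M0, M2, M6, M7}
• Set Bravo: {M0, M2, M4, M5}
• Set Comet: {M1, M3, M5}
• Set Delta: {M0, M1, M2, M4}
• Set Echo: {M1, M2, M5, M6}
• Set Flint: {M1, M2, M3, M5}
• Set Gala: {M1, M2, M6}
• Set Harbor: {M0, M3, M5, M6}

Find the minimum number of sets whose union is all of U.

3

Take {Atlas, Delta, Harbor}. Their union is {M0, M1, M2, M3, M4, M5, M6, M7}, which is all 8 items.
Only Atlas contains M7, so Atlas is forced; the remaining 4 items need at least 2 more sets (each remaining set adds at most 3) — so at least 3 sets are needed, and 3 is optimal.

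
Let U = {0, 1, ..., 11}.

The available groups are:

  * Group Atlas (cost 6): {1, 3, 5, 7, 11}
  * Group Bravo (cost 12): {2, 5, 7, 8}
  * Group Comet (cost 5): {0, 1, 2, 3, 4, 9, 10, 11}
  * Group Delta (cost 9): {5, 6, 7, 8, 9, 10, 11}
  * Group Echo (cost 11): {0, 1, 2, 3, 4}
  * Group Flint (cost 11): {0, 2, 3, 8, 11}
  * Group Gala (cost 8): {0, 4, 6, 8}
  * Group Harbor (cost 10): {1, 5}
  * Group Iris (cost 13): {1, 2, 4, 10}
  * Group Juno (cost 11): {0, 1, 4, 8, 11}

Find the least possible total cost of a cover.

14

Comet, Delta together cover every item (Comet ∪ Delta = {0, 1, 2, 3, 4, 5, 6, 7, 8, 9, 10, 11}); total cost 5 + 9 = 14.
No covering selection has total cost below 14.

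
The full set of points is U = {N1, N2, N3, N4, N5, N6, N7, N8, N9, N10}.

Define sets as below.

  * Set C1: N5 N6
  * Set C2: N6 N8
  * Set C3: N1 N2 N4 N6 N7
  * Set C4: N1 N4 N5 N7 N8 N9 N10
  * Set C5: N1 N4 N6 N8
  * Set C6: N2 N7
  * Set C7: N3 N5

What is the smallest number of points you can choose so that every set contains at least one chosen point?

3

The 3 points {N5, N6, N7} hit every set.
The sets C5, C6, C7 are pairwise disjoint, so any hitting set needs a separate point for each — at least 3. Hence 3 is optimal.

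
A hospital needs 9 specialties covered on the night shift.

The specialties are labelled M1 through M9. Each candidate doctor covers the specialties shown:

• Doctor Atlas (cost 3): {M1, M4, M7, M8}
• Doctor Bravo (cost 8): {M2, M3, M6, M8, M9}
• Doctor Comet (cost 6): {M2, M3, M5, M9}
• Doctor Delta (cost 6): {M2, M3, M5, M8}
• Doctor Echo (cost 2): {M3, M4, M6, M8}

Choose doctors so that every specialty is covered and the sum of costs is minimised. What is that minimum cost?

Atlas, Comet, Echo together cover every specialty (Atlas ∪ Comet ∪ Echo = {M1, M2, M3, M4, M5, M6, M7, M8, M9}); total cost 3 + 6 + 2 = 11.
No covering selection has total cost below 11.

11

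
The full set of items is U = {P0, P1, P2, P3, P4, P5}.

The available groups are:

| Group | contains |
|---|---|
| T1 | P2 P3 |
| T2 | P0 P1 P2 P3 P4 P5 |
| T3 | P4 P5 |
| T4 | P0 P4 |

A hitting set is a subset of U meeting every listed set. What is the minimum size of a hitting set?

2

The 2 items {P3, P4} hit every group.
The groups T1, T3 are pairwise disjoint, so any hitting set needs a separate item for each — at least 2. Hence 2 is optimal.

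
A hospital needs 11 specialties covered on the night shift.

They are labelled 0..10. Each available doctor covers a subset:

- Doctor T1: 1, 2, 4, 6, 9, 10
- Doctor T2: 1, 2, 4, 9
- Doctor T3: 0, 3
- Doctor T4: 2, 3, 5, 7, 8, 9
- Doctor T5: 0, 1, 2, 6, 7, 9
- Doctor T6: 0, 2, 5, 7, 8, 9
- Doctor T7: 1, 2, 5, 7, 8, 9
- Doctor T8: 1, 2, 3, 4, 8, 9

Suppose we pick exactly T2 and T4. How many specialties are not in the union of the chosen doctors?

Union of T2, T4 = {1, 2, 3, 4, 5, 7, 8, 9}.
Not covered: 0, 6, 10 — 3 specialties.

3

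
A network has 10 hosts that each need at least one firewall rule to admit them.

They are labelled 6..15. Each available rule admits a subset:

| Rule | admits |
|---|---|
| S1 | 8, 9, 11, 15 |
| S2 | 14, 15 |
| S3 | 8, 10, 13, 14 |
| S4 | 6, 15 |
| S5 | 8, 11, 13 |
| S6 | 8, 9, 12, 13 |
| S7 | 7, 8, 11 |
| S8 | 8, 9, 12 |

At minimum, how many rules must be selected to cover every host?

4

Take {S3, S4, S7, S8}. Their union is {6, 7, 8, 9, 10, 11, 12, 13, 14, 15}, which is all 10 hosts.
Only S7 contains 7, so S7 is forced; the remaining 7 hosts need at least 3 more rules (each remaining rule adds at most 3) — so at least 4 rules are needed, and 4 is optimal.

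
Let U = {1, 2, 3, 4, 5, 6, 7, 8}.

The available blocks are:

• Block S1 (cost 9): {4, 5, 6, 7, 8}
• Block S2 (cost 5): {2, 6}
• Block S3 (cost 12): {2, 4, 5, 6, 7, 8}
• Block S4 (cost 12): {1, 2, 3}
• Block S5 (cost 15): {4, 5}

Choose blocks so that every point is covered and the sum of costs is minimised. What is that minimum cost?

S1, S4 together cover every point (S1 ∪ S4 = {1, 2, 3, 4, 5, 6, 7, 8}); total cost 9 + 12 = 21.
No covering selection has total cost below 21.

21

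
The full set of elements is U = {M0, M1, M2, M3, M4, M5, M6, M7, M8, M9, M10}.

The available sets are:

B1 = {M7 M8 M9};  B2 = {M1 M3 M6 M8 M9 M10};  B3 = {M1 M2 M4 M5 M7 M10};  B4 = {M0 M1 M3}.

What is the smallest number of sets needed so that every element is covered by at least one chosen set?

B2 and B3 and B4 together: B2 ∪ B3 ∪ B4 = {M0, M1, M2, M3, M4, M5, M6, M7, M8, M9, M10} — every element is covered.
Only B4 contains M0, so B4 is forced; the remaining 8 elements need at least 2 more sets (each remaining set adds at most 5) — so at least 3 sets are needed, and 3 is optimal.

3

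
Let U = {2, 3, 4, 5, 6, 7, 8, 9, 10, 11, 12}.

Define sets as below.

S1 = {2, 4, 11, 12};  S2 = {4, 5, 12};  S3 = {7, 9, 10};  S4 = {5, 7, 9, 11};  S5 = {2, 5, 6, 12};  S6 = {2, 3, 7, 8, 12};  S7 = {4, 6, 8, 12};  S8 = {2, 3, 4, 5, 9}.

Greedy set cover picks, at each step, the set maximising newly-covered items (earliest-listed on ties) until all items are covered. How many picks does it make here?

4

Greedy: pick S6 (covers 5 new) → pick S4 (covers 3 new) → pick S7 (covers 2 new) → pick S3 (covers 1 new). Total picks: 4.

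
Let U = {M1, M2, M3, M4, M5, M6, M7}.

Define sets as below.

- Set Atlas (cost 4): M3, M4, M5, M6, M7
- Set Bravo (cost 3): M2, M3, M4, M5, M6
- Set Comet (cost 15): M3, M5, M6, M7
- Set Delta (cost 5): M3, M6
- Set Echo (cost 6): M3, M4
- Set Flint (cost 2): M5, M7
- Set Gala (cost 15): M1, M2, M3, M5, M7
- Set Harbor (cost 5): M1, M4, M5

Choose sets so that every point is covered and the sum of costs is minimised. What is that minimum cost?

10

Bravo, Flint, Harbor together cover every point (Bravo ∪ Flint ∪ Harbor = {M1, M2, M3, M4, M5, M6, M7}); total cost 3 + 2 + 5 = 10.
No covering selection has total cost below 10.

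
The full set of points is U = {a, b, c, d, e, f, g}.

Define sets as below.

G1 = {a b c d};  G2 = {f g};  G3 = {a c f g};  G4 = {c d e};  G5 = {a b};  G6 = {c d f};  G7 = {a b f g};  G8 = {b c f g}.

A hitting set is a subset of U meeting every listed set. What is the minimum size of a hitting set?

Take H = {b, e, f}. Each listed set contains at least one of these, so H is a hitting set of size 3.
The sets G2, G4, G5 are pairwise disjoint, so any hitting set needs a separate point for each — at least 3. Hence 3 is optimal.

3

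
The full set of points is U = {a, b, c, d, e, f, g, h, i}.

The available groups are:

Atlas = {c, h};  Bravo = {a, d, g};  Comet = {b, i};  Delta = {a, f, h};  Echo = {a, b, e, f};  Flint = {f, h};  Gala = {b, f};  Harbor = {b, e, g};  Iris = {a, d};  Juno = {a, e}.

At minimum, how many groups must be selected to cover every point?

4

Atlas, Bravo, Comet, and Echo cover everything between them: the union {a, b, c, d, e, f, g, h, i} is all of U.
Only Comet contains i, so Comet is forced; the remaining 7 points need at least 3 more groups (each remaining group adds at most 3) — so at least 4 groups are needed, and 4 is optimal.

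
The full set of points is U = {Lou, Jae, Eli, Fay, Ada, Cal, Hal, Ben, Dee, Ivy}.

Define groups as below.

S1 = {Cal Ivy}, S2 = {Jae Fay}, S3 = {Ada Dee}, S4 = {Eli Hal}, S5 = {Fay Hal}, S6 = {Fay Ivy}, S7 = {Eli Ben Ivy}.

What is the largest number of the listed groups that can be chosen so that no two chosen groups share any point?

4

S1, S2, S3, S4 are pairwise disjoint (S1={Cal,Ivy}; S2={Jae,Fay}; S3={Ada,Dee}; S4={Eli,Hal}).
Every remaining group overlaps one of these, and no 5 of the listed groups are pairwise disjoint, so 4 is the maximum.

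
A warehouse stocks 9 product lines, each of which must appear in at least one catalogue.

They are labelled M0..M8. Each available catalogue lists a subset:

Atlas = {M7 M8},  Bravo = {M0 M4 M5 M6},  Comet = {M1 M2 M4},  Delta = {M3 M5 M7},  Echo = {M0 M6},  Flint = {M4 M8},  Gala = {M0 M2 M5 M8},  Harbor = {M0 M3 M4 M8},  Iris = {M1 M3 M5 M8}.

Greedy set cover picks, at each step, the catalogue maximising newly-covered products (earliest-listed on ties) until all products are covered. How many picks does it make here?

Greedy: pick Bravo (covers 4 new) → pick Iris (covers 3 new) → pick Atlas (covers 1 new) → pick Comet (covers 1 new). Total picks: 4.

4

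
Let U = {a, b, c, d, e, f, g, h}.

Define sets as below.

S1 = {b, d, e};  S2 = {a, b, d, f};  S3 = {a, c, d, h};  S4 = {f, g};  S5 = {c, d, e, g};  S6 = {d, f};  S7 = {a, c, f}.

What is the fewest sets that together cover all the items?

S2, S3, and S5 cover everything between them: the union {a, b, c, d, e, f, g, h} is all of U.
Only S3 contains h, so S3 is forced; the remaining 4 items need at least 2 more sets (each remaining set adds at most 2) — so at least 3 sets are needed, and 3 is optimal.

3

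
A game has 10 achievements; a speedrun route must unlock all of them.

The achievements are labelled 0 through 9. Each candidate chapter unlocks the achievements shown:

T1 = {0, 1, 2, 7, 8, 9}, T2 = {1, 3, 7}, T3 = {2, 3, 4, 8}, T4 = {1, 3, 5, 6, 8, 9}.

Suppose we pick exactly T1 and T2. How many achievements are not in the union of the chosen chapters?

3

Union of T1, T2 = {0, 1, 2, 3, 7, 8, 9}.
Not covered: 4, 5, 6 — 3 achievements.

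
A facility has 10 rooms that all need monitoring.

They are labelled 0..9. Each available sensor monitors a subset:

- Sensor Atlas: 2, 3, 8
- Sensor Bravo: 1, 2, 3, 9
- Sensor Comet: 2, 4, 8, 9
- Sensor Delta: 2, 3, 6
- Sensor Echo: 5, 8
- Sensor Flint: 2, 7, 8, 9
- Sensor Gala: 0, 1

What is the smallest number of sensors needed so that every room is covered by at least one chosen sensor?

Comet and Delta and Echo and Flint and Gala together: Comet ∪ Delta ∪ Echo ∪ Flint ∪ Gala = {0, 1, 2, 3, 4, 5, 6, 7, 8, 9} — every room is covered.
No 4 of the 7 sensors cover everything (all 35 combinations miss at least one room), so 5 is optimal.

5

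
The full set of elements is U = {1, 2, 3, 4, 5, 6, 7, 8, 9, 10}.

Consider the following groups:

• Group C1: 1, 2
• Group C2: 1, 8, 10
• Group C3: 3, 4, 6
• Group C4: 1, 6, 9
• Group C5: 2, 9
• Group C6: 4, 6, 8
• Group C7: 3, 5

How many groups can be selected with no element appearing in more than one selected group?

C2, C3, C5 are pairwise disjoint (C2={1,8,10}; C3={3,4,6}; C5={2,9}).
Every remaining group overlaps one of these, and no 4 of the listed groups are pairwise disjoint, so 3 is the maximum.

3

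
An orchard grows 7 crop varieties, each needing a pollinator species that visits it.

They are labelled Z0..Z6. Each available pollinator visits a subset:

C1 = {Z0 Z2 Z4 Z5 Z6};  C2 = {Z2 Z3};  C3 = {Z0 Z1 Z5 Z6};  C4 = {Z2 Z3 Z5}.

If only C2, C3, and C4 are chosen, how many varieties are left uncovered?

Union of C2, C3, C4 = {Z0, Z1, Z2, Z3, Z5, Z6}.
Not covered: Z4 — 1 variety.

1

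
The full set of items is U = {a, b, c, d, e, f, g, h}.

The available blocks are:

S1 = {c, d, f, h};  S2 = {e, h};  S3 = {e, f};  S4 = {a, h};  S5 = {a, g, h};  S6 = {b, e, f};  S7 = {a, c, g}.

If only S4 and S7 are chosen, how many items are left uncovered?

4

Union of S4, S7 = {a, c, g, h}.
Not covered: b, d, e, f — 4 items.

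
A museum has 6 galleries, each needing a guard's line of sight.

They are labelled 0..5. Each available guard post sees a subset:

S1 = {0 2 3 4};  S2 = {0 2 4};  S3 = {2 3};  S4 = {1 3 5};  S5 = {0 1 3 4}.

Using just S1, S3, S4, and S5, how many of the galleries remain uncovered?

Union of S1, S3, S4, S5 = {0, 1, 2, 3, 4, 5} — that's every gallery, so 0 are uncovered.

0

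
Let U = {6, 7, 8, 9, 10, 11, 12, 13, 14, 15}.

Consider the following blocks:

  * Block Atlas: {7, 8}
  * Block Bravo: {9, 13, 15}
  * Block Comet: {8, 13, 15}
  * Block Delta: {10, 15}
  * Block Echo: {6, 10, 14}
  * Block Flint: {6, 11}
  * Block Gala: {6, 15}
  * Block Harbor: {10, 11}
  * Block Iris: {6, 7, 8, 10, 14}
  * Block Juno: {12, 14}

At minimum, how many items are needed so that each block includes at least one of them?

4

The 4 items {8, 11, 14, 15} hit every block.
The blocks Atlas, Gala, Harbor, Juno are pairwise disjoint, so any hitting set needs a separate item for each — at least 4. Hence 4 is optimal.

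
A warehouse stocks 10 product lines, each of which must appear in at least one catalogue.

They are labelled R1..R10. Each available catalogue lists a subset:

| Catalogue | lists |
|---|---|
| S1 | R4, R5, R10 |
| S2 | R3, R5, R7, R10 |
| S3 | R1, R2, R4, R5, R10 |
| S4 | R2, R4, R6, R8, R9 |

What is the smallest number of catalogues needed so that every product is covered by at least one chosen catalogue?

3

S2 and S3 and S4 together: S2 ∪ S3 ∪ S4 = {R1, R2, R3, R4, R5, R6, R7, R8, R9, R10} — every product is covered.
Only S3 contains R1, so S3 is forced; the remaining 5 products need at least 2 more catalogues (each remaining catalogue adds at most 3) — so at least 3 catalogues are needed, and 3 is optimal.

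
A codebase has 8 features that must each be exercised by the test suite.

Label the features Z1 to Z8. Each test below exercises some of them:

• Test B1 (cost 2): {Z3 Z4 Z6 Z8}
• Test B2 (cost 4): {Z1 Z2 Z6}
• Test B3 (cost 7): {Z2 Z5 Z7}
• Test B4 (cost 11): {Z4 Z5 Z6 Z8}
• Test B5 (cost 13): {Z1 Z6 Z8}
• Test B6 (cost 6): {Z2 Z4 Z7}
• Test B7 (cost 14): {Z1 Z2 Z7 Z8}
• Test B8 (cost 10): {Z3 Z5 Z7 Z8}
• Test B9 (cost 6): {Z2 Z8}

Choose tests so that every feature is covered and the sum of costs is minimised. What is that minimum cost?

13

B1, B2, B3 together cover every feature (B1 ∪ B2 ∪ B3 = {Z1, Z2, Z3, Z4, Z5, Z6, Z7, Z8}); total cost 2 + 4 + 7 = 13.
No covering selection has total cost below 13.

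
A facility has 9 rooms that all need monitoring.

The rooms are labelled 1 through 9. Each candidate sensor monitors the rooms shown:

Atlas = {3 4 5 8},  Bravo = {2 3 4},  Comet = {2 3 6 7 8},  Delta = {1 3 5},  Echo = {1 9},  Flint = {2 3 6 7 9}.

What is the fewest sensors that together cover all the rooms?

Take {Atlas, Echo, Flint}. Their union is {1, 2, 3, 4, 5, 6, 7, 8, 9}, which is all 9 rooms.
No 2 of the 6 sensors cover everything (all 15 combinations miss at least one room), so 3 is optimal.

3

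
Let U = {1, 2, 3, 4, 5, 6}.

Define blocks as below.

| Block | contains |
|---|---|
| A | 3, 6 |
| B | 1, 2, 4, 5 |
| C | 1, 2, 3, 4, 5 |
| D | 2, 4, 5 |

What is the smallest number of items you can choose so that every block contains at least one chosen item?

2

H = {4, 6} meets every block (each contains at least one member of H), and |H| = 2.
The blocks A, B are pairwise disjoint, so any hitting set needs a separate item for each — at least 2. Hence 2 is optimal.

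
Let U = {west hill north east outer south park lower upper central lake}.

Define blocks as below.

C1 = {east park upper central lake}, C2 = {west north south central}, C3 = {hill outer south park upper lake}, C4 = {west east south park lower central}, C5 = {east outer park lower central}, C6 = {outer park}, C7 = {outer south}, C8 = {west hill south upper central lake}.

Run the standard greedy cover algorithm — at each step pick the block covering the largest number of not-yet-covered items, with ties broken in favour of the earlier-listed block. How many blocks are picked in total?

3

Greedy: pick C3 (covers 6 new) → pick C4 (covers 4 new) → pick C2 (covers 1 new). Total picks: 3.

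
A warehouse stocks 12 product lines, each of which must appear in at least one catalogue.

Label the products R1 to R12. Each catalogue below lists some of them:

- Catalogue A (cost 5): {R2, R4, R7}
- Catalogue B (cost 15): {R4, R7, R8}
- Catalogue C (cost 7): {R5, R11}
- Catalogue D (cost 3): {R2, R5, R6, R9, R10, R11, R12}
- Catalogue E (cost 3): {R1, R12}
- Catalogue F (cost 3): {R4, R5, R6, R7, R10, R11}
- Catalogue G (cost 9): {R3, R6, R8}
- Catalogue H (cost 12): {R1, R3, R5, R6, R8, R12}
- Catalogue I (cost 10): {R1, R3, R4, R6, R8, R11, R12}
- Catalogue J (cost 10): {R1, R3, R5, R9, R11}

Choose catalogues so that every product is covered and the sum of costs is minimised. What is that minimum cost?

16

D, F, I together cover every product (D ∪ F ∪ I = {R1, R2, R3, R4, R5, R6, R7, R8, R9, R10, R11, R12}); total cost 3 + 3 + 10 = 16.
The greedy pick D, F, E, G costs 18; no covering selection beats 16.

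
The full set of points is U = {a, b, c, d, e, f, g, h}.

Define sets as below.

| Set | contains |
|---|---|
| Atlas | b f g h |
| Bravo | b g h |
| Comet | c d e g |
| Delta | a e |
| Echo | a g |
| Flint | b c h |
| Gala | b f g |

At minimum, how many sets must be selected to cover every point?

3

Take {Atlas, Comet, Echo}. Their union is {a, b, c, d, e, f, g, h}, which is all 8 points.
Only Comet contains d, so Comet is forced; the remaining 4 points need at least 2 more sets (each remaining set adds at most 3) — so at least 3 sets are needed, and 3 is optimal.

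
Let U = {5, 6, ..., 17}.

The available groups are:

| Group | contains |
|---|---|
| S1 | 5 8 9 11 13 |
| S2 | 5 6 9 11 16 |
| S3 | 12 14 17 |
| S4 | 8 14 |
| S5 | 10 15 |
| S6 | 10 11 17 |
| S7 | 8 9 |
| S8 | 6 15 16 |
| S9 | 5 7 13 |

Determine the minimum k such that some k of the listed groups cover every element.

Take {S1, S3, S6, S8, S9}. Their union is {5, 6, 7, 8, 9, 10, 11, 12, 13, 14, 15, 16, 17}, which is all 13 elements.
No 4 of the 9 groups cover everything (all 126 combinations miss at least one element), so 5 is optimal.

5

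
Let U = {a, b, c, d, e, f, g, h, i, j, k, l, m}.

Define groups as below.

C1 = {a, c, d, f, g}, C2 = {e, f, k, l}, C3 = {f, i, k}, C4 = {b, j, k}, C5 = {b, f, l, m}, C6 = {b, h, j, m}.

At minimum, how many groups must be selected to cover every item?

C1 and C2 and C3 and C6 together: C1 ∪ C2 ∪ C3 ∪ C6 = {a, b, c, d, e, f, g, h, i, j, k, l, m} — every item is covered.
Only C2 contains e, so C2 is forced; the remaining 9 items need at least 3 more groups (each remaining group adds at most 4) — so at least 4 groups are needed, and 4 is optimal.

4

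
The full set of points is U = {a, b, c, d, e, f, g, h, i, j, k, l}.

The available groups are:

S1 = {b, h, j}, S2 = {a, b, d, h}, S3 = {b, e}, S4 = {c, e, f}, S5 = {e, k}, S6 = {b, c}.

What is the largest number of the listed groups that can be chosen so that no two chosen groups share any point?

2

S2, S4 are pairwise disjoint (S2={a,b,d,h}; S4={c,e,f}).
Every remaining group overlaps one of these, and no 3 of the listed groups are pairwise disjoint, so 2 is the maximum.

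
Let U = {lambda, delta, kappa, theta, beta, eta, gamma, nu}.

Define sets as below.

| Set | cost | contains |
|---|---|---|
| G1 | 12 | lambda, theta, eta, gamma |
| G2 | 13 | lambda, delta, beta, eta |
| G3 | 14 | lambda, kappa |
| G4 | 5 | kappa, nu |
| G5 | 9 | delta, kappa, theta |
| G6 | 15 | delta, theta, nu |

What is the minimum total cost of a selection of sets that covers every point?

G1, G2, G4 together cover every point (G1 ∪ G2 ∪ G4 = {lambda, delta, kappa, theta, beta, eta, gamma, nu}); total cost 12 + 13 + 5 = 30.
No covering selection has total cost below 30.

30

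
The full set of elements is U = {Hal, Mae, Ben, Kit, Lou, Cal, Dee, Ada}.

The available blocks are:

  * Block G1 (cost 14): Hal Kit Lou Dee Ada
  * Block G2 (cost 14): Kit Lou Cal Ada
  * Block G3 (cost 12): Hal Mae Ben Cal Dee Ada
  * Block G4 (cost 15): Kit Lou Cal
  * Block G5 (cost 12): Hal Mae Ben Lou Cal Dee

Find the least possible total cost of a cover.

26

G2, G5 together cover every element (G2 ∪ G5 = {Hal, Mae, Ben, Kit, Lou, Cal, Dee, Ada}); total cost 14 + 12 = 26.
No covering selection has total cost below 26.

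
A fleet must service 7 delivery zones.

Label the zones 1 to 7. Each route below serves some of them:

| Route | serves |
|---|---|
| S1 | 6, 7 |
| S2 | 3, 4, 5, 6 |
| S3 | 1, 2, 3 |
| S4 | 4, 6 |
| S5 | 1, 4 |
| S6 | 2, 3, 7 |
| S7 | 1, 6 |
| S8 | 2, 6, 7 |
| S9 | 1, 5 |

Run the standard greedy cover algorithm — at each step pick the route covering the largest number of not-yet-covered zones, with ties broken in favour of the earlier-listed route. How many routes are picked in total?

3

Greedy: pick S2 (covers 4 new) → pick S3 (covers 2 new) → pick S1 (covers 1 new). Total picks: 3.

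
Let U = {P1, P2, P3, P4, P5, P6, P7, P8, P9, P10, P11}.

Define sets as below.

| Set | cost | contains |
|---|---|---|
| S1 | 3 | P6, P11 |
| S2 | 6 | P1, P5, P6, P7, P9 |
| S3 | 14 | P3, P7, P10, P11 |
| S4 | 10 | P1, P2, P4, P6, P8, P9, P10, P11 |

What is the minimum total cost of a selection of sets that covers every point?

S2, S3, S4 together cover every point (S2 ∪ S3 ∪ S4 = {P1, P2, P3, P4, P5, P6, P7, P8, P9, P10, P11}); total cost 6 + 14 + 10 = 30.
No covering selection has total cost below 30.

30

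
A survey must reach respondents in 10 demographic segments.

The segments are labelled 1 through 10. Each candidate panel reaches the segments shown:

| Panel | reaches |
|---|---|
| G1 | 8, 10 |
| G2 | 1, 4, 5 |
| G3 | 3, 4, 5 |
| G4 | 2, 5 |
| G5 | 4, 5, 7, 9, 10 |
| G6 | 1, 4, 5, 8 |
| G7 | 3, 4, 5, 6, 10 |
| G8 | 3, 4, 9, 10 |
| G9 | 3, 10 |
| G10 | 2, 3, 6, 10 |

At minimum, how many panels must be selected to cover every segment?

3

Take {G5, G6, G10}. Their union is {1, 2, 3, 4, 5, 6, 7, 8, 9, 10}, which is all 10 segments.
Only G5 contains 7, so G5 is forced; the remaining 5 segments need at least 2 more panels (each remaining panel adds at most 3) — so at least 3 panels are needed, and 3 is optimal.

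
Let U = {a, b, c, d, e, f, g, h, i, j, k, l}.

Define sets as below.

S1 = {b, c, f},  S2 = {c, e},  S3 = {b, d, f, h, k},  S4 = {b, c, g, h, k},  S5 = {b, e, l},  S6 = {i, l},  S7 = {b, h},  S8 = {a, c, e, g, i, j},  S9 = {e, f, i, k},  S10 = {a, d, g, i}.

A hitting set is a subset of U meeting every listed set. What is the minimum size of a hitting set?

3

T = {b, e, i} meets every set (each contains at least one member of T), and |T| = 3.
The sets S2, S6, S7 are pairwise disjoint, so any hitting set needs a separate point for each — at least 3. Hence 3 is optimal.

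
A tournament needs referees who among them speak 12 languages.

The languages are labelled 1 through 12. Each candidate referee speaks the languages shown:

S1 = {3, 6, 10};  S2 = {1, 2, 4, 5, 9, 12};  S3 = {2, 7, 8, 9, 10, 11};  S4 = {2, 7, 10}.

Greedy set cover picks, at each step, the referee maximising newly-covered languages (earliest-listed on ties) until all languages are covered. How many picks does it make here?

Greedy: pick S2 (covers 6 new) → pick S3 (covers 4 new) → pick S1 (covers 2 new). Total picks: 3.

3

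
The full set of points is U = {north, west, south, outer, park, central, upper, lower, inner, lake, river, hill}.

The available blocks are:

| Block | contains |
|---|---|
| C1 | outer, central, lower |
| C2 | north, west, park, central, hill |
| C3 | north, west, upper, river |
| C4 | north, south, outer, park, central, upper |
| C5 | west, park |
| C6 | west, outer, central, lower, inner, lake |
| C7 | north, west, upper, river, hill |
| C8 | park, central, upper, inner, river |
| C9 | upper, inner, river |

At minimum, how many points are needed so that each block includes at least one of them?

3

H = {west, central, inner} meets every block (each contains at least one member of H), and |H| = 3.
The blocks C1, C5, C9 are pairwise disjoint, so any hitting set needs a separate point for each — at least 3. Hence 3 is optimal.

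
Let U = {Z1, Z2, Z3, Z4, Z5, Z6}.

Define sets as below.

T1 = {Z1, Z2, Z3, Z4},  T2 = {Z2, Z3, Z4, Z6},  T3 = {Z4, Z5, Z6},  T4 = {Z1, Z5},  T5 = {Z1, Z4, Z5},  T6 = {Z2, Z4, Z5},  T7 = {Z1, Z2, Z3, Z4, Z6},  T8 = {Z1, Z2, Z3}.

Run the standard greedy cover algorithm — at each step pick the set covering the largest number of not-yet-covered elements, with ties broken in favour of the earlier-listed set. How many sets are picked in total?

Greedy: pick T7 (covers 5 new) → pick T3 (covers 1 new). Total picks: 2.

2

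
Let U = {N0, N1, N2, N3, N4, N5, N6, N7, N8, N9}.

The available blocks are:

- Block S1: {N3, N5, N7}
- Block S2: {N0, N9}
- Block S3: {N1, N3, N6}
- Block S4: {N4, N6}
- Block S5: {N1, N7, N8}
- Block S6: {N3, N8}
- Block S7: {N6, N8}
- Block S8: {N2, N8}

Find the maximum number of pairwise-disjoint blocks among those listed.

4

S1, S2, S4, S8 are pairwise disjoint (S1={N3,N5,N7}; S2={N0,N9}; S4={N4,N6}; S8={N2,N8}).
Every remaining block overlaps one of these, and no 5 of the listed blocks are pairwise disjoint, so 4 is the maximum.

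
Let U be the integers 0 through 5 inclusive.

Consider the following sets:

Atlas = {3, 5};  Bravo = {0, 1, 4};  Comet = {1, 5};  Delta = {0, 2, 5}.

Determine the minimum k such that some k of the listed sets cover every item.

Atlas, Bravo, and Delta cover everything between them: the union {0, 1, 2, 3, 4, 5} is all of U.
Only Delta contains 2, so Delta is forced; the remaining 3 items need at least 2 more sets (each remaining set adds at most 2) — so at least 3 sets are needed, and 3 is optimal.

3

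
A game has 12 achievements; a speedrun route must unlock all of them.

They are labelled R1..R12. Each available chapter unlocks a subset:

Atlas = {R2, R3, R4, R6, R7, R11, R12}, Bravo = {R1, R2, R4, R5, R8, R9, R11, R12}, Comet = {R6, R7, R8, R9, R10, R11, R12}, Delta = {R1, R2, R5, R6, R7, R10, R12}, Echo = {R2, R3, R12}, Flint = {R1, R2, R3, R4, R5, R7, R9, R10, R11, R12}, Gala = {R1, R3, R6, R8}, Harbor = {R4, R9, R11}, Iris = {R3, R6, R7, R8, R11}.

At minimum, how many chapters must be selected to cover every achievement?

Comet and Flint together: Comet ∪ Flint = {R1, R2, R3, R4, R5, R6, R7, R8, R9, R10, R11, R12} — every achievement is covered.
No single chapter has all 12 achievements (the largest, Flint, has 10), so 2 is optimal.

2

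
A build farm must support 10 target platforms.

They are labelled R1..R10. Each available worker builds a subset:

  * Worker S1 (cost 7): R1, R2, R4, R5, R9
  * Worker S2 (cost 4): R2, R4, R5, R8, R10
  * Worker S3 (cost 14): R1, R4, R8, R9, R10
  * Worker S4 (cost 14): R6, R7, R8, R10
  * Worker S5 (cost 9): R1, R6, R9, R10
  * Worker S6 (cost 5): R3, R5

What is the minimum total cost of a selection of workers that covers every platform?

S1, S4, S6 together cover every platform (S1 ∪ S4 ∪ S6 = {R1, R2, R3, R4, R5, R6, R7, R8, R9, R10}); total cost 7 + 14 + 5 = 26.
The greedy pick S2, S5, S6, S4 costs 32; no covering selection beats 26.

26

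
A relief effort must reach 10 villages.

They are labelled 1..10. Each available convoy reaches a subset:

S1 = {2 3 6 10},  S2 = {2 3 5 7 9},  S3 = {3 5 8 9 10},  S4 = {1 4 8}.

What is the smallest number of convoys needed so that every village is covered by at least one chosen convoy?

3

S1 and S2 and S4 together: S1 ∪ S2 ∪ S4 = {1, 2, 3, 4, 5, 6, 7, 8, 9, 10} — every village is covered.
Only S4 contains 1, so S4 is forced; the remaining 7 villages need at least 2 more convoys (each remaining convoy adds at most 5) — so at least 3 convoys are needed, and 3 is optimal.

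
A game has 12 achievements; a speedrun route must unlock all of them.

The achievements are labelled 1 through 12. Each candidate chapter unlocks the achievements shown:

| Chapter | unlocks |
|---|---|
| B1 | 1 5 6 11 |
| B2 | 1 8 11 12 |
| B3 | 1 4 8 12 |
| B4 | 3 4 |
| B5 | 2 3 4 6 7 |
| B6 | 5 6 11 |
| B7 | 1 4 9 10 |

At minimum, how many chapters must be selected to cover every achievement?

4

B1 and B3 and B5 and B7 together: B1 ∪ B3 ∪ B5 ∪ B7 = {1, 2, 3, 4, 5, 6, 7, 8, 9, 10, 11, 12} — every achievement is covered.
No 3 of the 7 chapters cover everything (all 35 combinations miss at least one achievement), so 4 is optimal.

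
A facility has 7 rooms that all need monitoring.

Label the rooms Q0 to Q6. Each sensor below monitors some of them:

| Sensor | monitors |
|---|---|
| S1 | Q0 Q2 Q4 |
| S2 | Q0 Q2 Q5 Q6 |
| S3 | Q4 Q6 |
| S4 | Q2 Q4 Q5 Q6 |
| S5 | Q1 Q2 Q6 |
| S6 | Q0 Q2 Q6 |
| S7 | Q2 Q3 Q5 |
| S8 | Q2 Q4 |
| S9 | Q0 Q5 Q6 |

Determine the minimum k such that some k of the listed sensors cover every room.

3

Take {S1, S5, S7}. Their union is {Q0, Q1, Q2, Q3, Q4, Q5, Q6}, which is all 7 rooms.
Only S5 contains Q1, so S5 is forced; the remaining 4 rooms need at least 2 more sensors (each remaining sensor adds at most 2) — so at least 3 sensors are needed, and 3 is optimal.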